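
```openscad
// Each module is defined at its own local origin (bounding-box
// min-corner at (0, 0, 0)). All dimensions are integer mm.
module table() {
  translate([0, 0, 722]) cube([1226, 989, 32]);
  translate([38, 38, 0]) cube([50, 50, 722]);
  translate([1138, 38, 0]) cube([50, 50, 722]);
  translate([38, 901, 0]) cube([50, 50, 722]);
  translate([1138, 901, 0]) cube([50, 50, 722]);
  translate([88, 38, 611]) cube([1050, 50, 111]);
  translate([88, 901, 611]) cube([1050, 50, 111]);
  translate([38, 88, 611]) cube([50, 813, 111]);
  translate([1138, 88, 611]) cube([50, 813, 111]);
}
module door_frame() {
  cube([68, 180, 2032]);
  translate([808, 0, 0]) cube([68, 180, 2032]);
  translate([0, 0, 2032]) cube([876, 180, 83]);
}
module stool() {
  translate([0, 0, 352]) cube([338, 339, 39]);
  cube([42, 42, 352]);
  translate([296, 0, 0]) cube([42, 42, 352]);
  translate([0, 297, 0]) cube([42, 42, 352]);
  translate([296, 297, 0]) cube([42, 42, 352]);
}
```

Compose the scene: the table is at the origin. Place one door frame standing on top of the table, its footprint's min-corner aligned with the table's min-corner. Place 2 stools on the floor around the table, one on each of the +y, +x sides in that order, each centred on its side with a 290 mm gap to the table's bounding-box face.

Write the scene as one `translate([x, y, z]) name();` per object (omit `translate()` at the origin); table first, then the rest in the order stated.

table();
translate([0, 0, 754]) door_frame();
translate([444, 1279, 0]) stool();
translate([1516, 325, 0]) stool();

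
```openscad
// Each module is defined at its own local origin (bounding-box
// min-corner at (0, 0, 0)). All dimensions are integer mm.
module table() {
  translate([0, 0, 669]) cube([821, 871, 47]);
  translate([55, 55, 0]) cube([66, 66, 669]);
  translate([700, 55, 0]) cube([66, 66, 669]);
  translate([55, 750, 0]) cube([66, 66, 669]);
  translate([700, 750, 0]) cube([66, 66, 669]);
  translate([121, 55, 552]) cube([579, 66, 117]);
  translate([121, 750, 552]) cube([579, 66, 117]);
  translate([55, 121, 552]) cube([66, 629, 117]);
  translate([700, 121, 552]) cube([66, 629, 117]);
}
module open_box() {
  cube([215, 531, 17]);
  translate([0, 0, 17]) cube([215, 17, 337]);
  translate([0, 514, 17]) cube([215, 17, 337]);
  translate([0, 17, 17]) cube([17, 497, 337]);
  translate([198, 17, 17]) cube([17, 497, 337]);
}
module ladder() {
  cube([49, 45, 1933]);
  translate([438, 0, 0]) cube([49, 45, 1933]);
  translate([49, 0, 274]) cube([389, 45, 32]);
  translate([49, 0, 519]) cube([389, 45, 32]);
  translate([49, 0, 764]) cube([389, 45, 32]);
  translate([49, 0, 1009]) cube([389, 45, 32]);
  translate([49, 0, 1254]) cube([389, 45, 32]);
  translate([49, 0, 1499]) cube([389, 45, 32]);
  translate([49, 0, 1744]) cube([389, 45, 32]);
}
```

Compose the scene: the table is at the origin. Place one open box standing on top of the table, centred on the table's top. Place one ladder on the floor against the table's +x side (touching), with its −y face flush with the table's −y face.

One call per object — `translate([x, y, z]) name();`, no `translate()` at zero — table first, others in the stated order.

table();
translate([303, 170, 716]) open_box();
translate([821, 0, 0]) ladder();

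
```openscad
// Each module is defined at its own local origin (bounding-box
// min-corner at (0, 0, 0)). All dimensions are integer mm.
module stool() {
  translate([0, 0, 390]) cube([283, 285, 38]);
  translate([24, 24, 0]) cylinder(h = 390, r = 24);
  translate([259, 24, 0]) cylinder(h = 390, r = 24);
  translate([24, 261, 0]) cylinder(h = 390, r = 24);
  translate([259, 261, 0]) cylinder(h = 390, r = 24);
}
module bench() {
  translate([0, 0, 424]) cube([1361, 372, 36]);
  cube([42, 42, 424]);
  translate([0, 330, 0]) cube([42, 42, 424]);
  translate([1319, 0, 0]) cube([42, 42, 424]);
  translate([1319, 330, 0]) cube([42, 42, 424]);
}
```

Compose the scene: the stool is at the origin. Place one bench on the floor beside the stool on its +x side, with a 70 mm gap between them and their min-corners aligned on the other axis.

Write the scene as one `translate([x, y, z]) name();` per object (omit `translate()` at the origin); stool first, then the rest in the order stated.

stool();
translate([353, 0, 0]) bench();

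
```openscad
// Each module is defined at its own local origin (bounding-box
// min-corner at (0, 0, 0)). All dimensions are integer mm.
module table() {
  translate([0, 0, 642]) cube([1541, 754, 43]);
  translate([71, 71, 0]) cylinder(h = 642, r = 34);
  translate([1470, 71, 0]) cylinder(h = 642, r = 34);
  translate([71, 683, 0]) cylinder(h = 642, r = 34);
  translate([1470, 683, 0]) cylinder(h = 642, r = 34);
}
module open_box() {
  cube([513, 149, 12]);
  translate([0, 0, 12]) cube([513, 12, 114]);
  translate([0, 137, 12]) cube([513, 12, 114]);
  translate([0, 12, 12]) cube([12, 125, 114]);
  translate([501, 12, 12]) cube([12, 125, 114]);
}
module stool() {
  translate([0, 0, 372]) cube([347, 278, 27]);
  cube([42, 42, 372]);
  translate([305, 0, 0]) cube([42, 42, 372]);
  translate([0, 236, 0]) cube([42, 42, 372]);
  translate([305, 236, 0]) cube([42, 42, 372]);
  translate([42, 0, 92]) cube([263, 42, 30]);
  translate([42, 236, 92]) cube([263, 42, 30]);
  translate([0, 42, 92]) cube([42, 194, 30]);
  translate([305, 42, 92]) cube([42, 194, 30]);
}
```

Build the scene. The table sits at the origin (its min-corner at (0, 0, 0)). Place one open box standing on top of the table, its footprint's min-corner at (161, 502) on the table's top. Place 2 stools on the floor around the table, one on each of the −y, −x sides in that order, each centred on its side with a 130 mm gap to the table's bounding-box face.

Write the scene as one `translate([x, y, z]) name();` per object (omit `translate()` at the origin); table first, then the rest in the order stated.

table();
translate([161, 502, 685]) open_box();
translate([597, -408, 0]) stool();
translate([-477, 238, 0]) stool();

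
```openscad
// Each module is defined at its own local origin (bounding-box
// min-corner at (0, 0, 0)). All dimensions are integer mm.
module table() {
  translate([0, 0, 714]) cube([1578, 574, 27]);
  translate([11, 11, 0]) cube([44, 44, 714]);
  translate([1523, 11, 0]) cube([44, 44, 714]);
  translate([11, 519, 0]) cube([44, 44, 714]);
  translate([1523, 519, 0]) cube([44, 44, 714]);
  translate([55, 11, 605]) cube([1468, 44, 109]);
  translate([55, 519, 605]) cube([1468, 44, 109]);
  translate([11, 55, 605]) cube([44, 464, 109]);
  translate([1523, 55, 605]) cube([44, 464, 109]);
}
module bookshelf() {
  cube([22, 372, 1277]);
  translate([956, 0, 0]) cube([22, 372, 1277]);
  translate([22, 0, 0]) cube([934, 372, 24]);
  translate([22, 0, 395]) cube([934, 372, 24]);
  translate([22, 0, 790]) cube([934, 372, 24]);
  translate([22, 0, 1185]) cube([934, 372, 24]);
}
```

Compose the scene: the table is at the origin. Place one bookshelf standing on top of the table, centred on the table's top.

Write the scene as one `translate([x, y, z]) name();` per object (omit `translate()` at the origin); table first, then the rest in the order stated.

table();
translate([300, 101, 741]) bookshelf();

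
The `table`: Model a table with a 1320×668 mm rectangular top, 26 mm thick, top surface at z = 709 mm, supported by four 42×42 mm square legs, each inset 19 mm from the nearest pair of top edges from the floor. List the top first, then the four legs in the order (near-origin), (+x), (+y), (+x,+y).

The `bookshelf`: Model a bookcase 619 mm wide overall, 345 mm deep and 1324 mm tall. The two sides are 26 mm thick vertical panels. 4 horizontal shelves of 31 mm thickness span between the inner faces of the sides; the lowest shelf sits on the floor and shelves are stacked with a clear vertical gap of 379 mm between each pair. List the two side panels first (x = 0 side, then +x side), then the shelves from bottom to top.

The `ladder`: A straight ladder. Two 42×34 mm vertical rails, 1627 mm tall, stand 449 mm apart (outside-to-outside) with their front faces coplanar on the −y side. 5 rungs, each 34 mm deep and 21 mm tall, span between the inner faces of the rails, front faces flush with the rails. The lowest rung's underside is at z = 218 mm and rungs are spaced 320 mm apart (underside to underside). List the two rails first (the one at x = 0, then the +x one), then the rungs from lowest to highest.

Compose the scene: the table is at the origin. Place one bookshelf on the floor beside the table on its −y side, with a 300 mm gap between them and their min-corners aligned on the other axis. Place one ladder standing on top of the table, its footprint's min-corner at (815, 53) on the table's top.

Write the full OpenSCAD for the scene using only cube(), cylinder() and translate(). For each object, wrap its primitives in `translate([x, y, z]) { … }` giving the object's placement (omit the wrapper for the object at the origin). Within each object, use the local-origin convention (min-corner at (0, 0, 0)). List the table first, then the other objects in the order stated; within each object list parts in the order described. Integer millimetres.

translate([0, 0, 683]) cube([1320, 668, 26]);
translate([19, 19, 0]) cube([42, 42, 683]);
translate([1259, 19, 0]) cube([42, 42, 683]);
translate([19, 607, 0]) cube([42, 42, 683]);
translate([1259, 607, 0]) cube([42, 42, 683]);
translate([0, -645, 0]) {
  cube([26, 345, 1324]);
  translate([593, 0, 0]) cube([26, 345, 1324]);
  translate([26, 0, 0]) cube([567, 345, 31]);
  translate([26, 0, 410]) cube([567, 345, 31]);
  translate([26, 0, 820]) cube([567, 345, 31]);
  translate([26, 0, 1230]) cube([567, 345, 31]);
}
translate([815, 53, 709]) {
  cube([42, 34, 1627]);
  translate([407, 0, 0]) cube([42, 34, 1627]);
  translate([42, 0, 218]) cube([365, 34, 21]);
  translate([42, 0, 538]) cube([365, 34, 21]);
  translate([42, 0, 858]) cube([365, 34, 21]);
  translate([42, 0, 1178]) cube([365, 34, 21]);
  translate([42, 0, 1498]) cube([365, 34, 21]);
}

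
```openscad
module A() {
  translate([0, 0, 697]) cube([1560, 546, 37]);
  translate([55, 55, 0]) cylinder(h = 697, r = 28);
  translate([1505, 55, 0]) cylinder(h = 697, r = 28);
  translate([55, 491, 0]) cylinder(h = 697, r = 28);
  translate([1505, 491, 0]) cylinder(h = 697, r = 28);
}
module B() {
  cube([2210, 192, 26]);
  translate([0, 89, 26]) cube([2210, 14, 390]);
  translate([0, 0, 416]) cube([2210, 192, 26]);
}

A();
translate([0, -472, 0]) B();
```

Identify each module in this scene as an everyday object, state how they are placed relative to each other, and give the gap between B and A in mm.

The I-beam's nearest face is 280 mm from the table's −y face.

A is a table. B is an I-beam. The I-beam is on the floor beside the table on its −y side. The gap between the I-beam and the table is 280 mm.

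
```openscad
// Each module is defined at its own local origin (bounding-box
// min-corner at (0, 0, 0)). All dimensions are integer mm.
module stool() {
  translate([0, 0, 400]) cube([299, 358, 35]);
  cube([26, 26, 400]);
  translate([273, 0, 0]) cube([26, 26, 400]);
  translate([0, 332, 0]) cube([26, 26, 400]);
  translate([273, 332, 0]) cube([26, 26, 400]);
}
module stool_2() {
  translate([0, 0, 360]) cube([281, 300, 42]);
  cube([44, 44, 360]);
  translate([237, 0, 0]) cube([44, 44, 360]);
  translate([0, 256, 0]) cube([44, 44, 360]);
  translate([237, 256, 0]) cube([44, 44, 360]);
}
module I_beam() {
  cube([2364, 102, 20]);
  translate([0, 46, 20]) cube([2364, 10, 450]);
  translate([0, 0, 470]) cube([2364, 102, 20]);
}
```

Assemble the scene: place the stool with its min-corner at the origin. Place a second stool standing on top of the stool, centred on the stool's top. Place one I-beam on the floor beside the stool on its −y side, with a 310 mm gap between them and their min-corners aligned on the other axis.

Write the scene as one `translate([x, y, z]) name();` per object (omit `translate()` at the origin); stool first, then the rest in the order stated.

stool();
translate([9, 29, 435]) stool_2();
translate([0, -412, 0]) I_beam();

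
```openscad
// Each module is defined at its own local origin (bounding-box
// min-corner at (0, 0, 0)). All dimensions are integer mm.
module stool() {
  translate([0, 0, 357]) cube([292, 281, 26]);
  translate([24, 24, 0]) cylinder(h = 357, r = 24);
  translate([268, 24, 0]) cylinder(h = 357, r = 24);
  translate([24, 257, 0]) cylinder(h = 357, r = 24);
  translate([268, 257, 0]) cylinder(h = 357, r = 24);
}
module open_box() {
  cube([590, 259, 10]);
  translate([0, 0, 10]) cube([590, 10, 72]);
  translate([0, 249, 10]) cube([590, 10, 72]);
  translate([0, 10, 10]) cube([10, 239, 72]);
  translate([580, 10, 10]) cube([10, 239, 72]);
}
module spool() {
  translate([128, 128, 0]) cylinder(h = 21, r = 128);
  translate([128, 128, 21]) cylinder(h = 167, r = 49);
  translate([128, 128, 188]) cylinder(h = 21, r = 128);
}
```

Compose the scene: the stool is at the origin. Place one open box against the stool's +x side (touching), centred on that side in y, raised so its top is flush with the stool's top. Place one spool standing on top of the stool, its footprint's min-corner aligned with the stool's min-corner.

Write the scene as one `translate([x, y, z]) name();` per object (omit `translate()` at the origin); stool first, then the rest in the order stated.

stool();
translate([292, 11, 301]) open_box();
translate([0, 0, 383]) spool();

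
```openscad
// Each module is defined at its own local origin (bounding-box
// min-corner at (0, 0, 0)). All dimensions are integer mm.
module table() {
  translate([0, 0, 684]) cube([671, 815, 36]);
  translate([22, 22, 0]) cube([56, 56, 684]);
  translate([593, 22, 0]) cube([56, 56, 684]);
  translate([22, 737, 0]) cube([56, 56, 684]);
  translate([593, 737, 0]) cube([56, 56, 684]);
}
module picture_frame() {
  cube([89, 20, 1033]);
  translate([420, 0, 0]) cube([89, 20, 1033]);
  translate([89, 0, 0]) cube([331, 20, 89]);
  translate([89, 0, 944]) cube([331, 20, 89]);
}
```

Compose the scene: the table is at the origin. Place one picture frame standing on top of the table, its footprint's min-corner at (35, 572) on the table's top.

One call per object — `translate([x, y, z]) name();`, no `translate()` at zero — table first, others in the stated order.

table();
translate([35, 572, 720]) picture_frame();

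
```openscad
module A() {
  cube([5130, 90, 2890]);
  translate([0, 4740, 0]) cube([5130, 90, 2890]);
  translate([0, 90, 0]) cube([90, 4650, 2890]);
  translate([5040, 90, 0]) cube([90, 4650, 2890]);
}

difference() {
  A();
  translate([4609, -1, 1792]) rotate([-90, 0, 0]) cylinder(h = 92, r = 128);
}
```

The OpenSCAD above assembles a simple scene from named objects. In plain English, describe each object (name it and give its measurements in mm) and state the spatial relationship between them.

A is a box-shaped house frame (walls only): outside footprint 5130×4830 mm, wall height 2890 mm, wall thickness 90 mm. The two y-facing walls run the full x-width; the two x-facing walls fit between the inner faces of the y-facing walls.

The house frame has a circular hole of radius 128 mm through its front wall, centred at (x = 4609, z = 1792).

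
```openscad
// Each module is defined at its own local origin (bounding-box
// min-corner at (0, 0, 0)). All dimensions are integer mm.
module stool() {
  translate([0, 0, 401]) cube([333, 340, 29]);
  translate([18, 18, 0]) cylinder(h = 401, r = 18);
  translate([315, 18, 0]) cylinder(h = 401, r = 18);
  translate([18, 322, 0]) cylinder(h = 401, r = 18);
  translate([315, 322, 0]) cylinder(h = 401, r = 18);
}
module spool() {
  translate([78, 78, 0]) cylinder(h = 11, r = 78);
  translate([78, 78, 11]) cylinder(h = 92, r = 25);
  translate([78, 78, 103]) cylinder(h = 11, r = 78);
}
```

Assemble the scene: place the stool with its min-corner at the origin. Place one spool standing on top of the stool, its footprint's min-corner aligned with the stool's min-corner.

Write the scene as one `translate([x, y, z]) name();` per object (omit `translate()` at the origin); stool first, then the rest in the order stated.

stool();
translate([0, 0, 430]) spool();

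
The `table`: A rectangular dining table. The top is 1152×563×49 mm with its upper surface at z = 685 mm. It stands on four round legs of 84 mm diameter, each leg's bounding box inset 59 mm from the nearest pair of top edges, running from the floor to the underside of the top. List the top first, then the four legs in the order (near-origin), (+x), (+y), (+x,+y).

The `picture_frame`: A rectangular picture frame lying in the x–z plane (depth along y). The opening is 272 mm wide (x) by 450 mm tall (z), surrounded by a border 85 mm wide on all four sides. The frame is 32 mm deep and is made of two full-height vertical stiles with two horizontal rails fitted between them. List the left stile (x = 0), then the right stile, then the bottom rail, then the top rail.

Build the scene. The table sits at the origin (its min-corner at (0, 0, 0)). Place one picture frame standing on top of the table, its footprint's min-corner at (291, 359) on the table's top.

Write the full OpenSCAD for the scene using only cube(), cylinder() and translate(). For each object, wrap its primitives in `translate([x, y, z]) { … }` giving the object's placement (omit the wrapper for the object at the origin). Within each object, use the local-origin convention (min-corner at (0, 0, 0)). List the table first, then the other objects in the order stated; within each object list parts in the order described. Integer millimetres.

translate([0, 0, 636]) cube([1152, 563, 49]);
translate([101, 101, 0]) cylinder(h = 636, r = 42);
translate([1051, 101, 0]) cylinder(h = 636, r = 42);
translate([101, 462, 0]) cylinder(h = 636, r = 42);
translate([1051, 462, 0]) cylinder(h = 636, r = 42);
translate([291, 359, 685]) {
  cube([85, 32, 620]);
  translate([357, 0, 0]) cube([85, 32, 620]);
  translate([85, 0, 0]) cube([272, 32, 85]);
  translate([85, 0, 535]) cube([272, 32, 85]);
}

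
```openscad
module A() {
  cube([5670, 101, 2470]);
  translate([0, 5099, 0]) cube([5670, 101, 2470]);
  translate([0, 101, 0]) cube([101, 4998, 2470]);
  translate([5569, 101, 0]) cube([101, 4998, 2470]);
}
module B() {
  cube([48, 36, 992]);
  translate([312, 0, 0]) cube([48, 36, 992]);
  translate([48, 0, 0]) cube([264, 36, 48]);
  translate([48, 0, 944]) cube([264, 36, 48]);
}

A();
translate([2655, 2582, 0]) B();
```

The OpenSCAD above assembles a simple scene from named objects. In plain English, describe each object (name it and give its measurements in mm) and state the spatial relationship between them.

A is the wall frame of a small rectangular building: four walls, each 2470 mm tall and 101 mm thick, enclosing a footprint 5670 mm (x) by 5200 mm (y) outside-to-outside, with no floor or roof. The front and back walls (the −y and +y sides) span the full width; the two side walls fit between them.

B is a picture frame with a 264×896 mm rectangular opening (x by z) and a uniform 48 mm border on every side. Frame depth is 36 mm along y. It is built from two vertical stiles running the full outside height and two horizontal rails spanning the gap between the stiles.

The picture frame sits inside the house frame, centred.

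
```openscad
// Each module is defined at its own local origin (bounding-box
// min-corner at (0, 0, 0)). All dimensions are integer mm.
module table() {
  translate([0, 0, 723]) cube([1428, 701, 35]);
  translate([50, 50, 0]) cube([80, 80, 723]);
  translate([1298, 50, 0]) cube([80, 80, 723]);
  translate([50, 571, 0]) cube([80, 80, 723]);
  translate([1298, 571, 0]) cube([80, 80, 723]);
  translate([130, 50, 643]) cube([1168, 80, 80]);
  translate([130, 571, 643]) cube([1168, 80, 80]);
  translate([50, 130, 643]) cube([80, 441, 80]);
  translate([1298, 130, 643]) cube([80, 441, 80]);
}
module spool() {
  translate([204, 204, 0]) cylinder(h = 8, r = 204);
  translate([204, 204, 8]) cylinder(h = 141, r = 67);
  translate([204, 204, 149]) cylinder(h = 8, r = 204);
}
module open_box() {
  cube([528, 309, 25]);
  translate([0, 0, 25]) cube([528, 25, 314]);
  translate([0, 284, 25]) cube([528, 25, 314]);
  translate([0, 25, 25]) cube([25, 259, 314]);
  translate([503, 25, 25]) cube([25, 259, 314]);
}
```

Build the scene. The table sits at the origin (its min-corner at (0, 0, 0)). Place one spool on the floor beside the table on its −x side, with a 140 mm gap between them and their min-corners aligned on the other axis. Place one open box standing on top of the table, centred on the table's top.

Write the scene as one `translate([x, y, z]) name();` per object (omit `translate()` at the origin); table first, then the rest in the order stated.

table();
translate([-548, 0, 0]) spool();
translate([450, 196, 758]) open_box();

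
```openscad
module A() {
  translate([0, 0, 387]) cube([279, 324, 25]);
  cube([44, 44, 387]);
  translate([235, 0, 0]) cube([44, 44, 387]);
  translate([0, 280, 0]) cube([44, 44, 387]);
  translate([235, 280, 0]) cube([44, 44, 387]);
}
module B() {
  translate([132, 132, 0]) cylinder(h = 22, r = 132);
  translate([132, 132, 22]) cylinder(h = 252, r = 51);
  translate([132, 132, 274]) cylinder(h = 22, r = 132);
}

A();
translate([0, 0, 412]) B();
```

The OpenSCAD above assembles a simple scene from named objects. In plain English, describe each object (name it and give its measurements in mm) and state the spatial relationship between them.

A is a four-legged stool. The seat is a 279×324×25 mm slab whose top surface is at z = 412 mm; four square legs, each 44×44 mm in cross-section, run from the floor (z = 0) to the underside of the seat, each flush with a corner of the seat.

B is a spool: two coaxial disc flanges of radius 132 mm and thickness 22 mm, joined by a core cylinder of radius 51 mm and height 252 mm. The lower flange rests on z = 0 and the three cylinders share a vertical axis.

The spool is on top of the stool.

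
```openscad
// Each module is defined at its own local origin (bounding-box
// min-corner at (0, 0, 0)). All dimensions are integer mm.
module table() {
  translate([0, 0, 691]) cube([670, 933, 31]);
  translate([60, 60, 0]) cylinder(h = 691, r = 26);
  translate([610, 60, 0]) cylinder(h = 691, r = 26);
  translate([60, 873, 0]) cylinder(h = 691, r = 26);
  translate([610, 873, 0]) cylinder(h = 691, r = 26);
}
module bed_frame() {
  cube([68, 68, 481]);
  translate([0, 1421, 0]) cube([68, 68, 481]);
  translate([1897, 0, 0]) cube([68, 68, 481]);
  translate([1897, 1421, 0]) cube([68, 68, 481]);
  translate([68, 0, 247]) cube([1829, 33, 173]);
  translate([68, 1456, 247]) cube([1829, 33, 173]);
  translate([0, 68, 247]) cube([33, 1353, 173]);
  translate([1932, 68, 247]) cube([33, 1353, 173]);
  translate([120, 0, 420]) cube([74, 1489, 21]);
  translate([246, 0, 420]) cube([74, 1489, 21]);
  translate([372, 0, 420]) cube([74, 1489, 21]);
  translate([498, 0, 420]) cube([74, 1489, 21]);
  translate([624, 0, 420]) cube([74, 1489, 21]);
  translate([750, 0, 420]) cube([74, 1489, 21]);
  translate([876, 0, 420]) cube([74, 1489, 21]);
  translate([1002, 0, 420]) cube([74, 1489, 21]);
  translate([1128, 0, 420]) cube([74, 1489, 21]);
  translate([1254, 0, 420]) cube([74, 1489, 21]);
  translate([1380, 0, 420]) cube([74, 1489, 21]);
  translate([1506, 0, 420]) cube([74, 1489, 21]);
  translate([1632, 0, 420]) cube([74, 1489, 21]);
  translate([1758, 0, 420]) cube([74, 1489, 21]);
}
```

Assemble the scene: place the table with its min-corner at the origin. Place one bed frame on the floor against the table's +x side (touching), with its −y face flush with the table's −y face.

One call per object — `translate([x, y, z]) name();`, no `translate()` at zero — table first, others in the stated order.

table();
translate([670, 0, 0]) bed_frame();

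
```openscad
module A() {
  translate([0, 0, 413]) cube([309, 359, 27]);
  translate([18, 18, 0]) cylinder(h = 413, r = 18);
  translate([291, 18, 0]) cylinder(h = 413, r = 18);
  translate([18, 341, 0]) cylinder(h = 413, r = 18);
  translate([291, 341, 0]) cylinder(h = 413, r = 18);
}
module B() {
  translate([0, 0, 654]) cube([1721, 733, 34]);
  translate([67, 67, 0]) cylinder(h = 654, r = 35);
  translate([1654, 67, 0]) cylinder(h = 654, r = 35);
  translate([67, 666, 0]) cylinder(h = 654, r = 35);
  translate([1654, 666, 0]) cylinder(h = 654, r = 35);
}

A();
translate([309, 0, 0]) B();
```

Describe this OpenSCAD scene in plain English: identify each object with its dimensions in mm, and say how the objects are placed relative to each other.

A is a four-legged stool. The seat is 309×359 mm, 27 mm thick, top at z = 440 mm. It stands on four round legs, each 36 mm in diameter, from z = 0 to the seat underside, each leg's axis is inset half a diameter from the nearest pair of seat edges (so the leg's bounding box is flush with the corner).

B is a table: top 1721 mm (x) × 733 mm (y), 34 mm thick, upper face at z = 688 mm, on four round legs of 70 mm diameter, each leg's bounding box inset 32 mm from the nearest pair of top edges, running from z = 0 to the bottom of the top.

The table is against the stool's +x side, with their −y faces flush.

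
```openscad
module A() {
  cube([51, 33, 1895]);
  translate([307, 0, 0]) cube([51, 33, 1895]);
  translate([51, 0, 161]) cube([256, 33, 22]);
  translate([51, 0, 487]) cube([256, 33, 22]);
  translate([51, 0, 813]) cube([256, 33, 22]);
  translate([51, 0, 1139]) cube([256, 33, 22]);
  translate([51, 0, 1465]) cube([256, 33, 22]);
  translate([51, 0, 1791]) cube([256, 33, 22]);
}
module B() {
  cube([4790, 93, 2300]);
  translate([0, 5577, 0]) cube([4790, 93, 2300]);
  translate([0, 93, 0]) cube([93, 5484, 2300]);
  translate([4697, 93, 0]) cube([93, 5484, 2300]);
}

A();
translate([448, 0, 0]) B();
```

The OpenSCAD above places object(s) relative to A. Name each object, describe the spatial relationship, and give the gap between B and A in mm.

The house frame's nearest face is 90 mm from the ladder's +x face.

A is a ladder. B is a house frame. The house frame is on the floor beside the ladder on its +x side. The gap between the house frame and the ladder is 90 mm.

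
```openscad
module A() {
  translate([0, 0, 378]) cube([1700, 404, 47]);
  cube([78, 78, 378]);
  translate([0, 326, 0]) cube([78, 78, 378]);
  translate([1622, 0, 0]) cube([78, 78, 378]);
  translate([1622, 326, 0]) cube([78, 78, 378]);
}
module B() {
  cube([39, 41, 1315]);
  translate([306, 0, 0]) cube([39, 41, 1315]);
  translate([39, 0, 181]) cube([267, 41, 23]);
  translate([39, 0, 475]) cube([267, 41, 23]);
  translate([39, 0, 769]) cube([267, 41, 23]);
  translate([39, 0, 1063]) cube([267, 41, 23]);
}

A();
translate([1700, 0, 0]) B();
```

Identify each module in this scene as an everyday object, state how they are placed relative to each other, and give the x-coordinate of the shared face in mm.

The bench's +x face and the ladder's −x face are both at x = 1700 mm.

A is a bench. B is a ladder. The ladder is against the bench's +x side, with their −y faces flush. The x-coordinate of the shared face is 1700 mm.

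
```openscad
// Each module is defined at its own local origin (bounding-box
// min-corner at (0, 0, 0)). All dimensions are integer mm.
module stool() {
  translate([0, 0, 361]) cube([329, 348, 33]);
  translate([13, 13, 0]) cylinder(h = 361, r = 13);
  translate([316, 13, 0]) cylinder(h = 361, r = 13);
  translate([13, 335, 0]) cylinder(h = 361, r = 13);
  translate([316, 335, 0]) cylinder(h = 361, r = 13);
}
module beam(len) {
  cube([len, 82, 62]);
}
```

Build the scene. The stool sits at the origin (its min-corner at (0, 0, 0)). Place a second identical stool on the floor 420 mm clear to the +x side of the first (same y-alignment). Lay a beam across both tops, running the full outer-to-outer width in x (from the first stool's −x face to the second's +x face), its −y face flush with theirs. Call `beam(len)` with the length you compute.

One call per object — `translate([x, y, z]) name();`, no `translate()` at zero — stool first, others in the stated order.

stool();
translate([749, 0, 0]) stool();
translate([0, 0, 394]) beam(1078);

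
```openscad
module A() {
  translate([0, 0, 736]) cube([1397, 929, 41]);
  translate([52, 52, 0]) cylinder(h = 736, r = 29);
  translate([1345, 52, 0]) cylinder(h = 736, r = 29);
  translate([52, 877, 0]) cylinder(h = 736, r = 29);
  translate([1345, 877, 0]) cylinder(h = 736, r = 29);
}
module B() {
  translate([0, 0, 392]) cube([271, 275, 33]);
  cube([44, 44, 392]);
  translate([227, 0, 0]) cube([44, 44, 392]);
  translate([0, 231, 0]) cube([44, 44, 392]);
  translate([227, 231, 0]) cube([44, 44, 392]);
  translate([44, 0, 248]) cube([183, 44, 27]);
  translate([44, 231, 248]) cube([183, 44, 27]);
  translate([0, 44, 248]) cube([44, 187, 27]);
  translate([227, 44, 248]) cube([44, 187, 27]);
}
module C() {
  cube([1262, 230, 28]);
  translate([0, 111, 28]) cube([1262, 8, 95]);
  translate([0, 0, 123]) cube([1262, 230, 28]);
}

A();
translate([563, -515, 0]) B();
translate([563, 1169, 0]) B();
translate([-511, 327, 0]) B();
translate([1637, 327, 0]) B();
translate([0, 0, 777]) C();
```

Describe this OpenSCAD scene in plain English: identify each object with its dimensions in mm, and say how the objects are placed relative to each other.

A is a table with a 1397×929 mm rectangular top, 41 mm thick, top surface at z = 777 mm, supported by four round legs of 58 mm diameter, each leg's bounding box inset 23 mm from the nearest pair of top edges, running from the floor.

B is a four-legged stool. The seat is a 271×275×33 mm slab whose top surface is at z = 425 mm; four square legs, each 44×44 mm in cross-section, run from the floor (z = 0) to the underside of the seat, each flush with a corner of the seat. Four stretchers, 44 mm wide and 27 mm tall, connect adjacent legs with their undersides at z = 248 mm, each running between the inner faces of the legs it joins and aligned with the legs' outer faces on the other axis.

C is an I-beam lying along x, 1262 mm long. Overall section height 151 mm. Two flanges 230 mm wide (y) and 28 mm thick, one on the floor and one at the top; a web 8 mm thick runs between them, centred on the flange width.

Four stools sit around the table at the −y, +y, −x, +x sides. The I-beam is on top of the table.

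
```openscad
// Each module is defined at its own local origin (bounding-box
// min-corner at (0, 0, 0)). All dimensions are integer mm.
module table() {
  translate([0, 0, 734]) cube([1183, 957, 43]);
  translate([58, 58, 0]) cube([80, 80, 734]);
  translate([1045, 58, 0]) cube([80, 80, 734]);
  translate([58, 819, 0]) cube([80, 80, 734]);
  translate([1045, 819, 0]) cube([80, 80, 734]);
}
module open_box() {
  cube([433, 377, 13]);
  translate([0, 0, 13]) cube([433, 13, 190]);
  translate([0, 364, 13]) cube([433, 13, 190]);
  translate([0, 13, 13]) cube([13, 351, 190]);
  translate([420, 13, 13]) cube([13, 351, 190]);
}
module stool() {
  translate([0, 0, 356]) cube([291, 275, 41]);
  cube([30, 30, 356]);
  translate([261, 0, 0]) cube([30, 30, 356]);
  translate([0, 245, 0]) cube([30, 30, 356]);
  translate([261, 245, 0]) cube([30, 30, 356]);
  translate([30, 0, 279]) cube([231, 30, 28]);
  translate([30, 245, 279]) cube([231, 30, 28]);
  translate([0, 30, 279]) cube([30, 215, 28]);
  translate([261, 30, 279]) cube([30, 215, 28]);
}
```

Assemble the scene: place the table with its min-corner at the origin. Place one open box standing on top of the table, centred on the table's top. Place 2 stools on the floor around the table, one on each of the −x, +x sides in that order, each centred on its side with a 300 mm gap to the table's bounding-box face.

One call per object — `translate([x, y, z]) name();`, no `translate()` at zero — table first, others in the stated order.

table();
translate([375, 290, 777]) open_box();
translate([-591, 341, 0]) stool();
translate([1483, 341, 0]) stool();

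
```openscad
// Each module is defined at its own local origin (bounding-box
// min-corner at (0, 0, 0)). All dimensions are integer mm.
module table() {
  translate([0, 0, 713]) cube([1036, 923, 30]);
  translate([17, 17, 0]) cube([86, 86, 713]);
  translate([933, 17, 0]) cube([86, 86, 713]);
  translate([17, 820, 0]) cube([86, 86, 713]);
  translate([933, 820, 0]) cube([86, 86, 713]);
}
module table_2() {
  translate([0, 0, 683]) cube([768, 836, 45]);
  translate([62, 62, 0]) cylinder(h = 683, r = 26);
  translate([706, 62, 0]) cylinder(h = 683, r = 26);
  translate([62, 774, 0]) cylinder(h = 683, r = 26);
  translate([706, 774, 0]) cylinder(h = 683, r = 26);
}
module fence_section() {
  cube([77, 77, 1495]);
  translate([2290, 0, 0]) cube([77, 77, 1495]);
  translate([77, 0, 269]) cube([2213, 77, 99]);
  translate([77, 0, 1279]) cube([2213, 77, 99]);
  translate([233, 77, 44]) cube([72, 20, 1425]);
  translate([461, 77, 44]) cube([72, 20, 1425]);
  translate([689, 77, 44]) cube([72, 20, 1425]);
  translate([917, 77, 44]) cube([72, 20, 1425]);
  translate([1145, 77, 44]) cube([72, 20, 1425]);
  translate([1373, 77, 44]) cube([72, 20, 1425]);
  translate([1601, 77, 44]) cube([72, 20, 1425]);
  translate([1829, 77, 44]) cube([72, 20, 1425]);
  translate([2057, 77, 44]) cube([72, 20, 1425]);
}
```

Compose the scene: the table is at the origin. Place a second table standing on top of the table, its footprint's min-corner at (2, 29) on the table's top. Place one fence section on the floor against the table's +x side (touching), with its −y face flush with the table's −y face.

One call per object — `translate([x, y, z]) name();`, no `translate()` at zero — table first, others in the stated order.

table();
translate([2, 29, 743]) table_2();
translate([1036, 0, 0]) fence_section();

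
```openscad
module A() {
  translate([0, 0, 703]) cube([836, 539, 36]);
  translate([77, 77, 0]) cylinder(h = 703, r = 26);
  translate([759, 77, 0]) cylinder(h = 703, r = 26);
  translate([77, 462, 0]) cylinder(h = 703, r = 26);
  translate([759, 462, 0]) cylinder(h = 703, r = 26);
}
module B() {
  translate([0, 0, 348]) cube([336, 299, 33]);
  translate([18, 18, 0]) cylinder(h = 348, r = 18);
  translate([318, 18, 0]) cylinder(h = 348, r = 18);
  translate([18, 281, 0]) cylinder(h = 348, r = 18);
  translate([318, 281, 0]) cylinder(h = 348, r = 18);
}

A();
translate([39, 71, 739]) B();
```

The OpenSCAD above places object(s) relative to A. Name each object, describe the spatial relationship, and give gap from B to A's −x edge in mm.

A is a table. B is a stool. The stool is on top of the table. The gap from the stool to the table's −x edge is 39 mm.

The stool's min-x is at 39; the table's min-x is 0; gap = 39 mm.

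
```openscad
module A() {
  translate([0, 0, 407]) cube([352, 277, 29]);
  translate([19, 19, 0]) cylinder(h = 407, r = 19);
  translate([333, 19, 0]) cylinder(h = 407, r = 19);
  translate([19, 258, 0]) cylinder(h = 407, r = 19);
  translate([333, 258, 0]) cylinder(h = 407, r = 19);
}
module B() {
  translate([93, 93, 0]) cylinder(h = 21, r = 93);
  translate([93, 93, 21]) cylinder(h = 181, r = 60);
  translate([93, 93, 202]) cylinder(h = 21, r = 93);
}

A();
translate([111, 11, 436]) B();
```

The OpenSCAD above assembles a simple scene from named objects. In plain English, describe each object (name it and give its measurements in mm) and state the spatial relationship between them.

A is a four-legged stool. The seat is 352×277 mm, 29 mm thick, top at z = 436 mm. It stands on four round legs, each 38 mm in diameter, from z = 0 to the seat underside, each leg's axis is inset half a diameter from the nearest pair of seat edges (so the leg's bounding box is flush with the corner).

B is a spool: two coaxial disc flanges of radius 93 mm and thickness 21 mm, joined by a core cylinder of radius 60 mm and height 181 mm. The lower flange rests on z = 0 and the three cylinders share a vertical axis.

The spool is on top of the stool.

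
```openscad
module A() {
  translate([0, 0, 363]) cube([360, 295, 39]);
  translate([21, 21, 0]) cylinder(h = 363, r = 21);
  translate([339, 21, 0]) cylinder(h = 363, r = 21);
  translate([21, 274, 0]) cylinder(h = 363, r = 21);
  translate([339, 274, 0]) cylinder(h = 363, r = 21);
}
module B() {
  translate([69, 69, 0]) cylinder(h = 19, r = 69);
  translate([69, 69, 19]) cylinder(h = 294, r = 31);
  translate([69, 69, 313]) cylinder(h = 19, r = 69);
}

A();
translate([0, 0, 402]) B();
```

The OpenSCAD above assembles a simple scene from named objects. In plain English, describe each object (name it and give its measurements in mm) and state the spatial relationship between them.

A is a four-legged stool. The seat is 360×295 mm, 39 mm thick, top at z = 402 mm. It stands on four round legs, each 42 mm in diameter, from z = 0 to the seat underside, each leg's axis is inset half a diameter from the nearest pair of seat edges (so the leg's bounding box is flush with the corner).

B is a spool: two coaxial disc flanges of radius 69 mm and thickness 19 mm, joined by a core cylinder of radius 31 mm and height 294 mm. The lower flange rests on z = 0 and the three cylinders share a vertical axis.

The spool is on top of the stool.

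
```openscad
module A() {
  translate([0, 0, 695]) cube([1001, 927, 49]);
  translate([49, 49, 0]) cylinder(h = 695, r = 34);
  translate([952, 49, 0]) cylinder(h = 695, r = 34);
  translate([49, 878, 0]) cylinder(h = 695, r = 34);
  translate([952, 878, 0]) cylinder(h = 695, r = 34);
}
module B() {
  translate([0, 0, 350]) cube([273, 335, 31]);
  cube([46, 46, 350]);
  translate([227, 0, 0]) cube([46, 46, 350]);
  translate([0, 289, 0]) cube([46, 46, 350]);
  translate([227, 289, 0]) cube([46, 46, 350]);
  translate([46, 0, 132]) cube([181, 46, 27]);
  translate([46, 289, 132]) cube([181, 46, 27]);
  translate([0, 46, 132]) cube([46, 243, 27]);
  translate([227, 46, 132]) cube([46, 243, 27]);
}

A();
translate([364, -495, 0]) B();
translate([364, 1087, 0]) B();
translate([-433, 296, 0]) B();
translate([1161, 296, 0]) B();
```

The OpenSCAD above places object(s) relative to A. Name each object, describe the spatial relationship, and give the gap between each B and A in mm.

A is a table. B is a stool. Four stools sit around the table at the −y, +y, −x, +x sides. The gap between each stool and the table is 160 mm.

Each stool's nearest face is 160 mm from the table's bounding box.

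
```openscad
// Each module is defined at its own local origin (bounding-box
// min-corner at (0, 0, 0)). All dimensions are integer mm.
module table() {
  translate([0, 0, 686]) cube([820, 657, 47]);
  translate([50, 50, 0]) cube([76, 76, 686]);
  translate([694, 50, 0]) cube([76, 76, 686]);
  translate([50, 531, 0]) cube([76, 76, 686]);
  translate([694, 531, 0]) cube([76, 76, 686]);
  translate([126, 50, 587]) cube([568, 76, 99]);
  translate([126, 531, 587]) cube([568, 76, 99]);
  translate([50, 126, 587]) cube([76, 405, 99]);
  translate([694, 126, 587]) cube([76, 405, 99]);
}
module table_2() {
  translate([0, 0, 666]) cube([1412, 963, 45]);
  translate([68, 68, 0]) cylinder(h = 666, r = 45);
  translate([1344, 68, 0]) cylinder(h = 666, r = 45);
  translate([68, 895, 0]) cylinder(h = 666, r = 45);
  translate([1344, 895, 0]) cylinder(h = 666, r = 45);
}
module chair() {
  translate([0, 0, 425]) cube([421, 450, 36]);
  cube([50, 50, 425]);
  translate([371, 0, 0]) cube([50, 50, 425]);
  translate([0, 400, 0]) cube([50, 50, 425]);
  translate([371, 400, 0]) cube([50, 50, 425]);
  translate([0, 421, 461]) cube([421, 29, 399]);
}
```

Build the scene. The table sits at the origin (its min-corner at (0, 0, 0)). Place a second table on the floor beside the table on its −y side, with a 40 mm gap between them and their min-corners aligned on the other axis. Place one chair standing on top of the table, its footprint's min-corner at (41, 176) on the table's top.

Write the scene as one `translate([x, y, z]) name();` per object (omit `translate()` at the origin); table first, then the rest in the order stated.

table();
translate([0, -1003, 0]) table_2();
translate([41, 176, 733]) chair();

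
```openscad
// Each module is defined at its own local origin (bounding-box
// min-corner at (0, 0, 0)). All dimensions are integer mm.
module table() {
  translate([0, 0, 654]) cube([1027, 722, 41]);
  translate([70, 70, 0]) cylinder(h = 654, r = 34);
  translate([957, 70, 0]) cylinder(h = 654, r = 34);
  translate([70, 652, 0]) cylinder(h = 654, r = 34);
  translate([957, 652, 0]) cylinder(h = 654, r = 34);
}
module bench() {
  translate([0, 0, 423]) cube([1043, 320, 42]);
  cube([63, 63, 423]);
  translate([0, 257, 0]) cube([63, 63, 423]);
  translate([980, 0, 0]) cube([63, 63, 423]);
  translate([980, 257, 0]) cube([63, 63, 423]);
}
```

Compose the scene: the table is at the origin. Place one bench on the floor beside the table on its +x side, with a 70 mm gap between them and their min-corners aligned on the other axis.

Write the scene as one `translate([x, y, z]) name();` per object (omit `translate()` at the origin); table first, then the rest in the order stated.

table();
translate([1097, 0, 0]) bench();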